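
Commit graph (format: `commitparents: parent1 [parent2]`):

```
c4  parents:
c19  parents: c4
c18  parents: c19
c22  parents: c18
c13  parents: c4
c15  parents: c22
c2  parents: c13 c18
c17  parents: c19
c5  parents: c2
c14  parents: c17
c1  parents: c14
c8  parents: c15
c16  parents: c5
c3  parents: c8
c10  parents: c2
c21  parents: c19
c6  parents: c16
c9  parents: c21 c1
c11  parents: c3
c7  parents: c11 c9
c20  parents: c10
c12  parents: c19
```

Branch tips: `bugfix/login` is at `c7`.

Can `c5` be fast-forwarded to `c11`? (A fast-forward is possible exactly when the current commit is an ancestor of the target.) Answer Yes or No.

No

A fast-forward from c5 to c11 is possible iff c5 is an ancestor of c11.
Ancestors of c11: {c11, c15, c18, c19, c22, c3, c4, c8}.
c5 is not among them, so fast-forward is not possible.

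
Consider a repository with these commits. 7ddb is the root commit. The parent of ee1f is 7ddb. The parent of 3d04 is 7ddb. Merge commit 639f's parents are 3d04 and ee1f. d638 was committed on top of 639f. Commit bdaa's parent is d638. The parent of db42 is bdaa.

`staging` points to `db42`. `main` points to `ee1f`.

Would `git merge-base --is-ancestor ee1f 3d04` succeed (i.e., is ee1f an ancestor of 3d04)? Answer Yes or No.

Ancestors of 3d04: {3d04, 7ddb}.
ee1f is not in that set, so it is not an ancestor of 3d04.

No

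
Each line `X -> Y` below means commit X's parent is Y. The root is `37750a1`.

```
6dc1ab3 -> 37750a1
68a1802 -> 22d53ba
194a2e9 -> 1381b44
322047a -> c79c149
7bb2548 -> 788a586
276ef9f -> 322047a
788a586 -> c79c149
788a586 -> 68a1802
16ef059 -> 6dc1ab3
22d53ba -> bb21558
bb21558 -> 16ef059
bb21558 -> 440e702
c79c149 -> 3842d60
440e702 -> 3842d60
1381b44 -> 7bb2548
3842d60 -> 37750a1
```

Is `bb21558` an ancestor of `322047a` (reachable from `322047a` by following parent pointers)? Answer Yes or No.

Ancestors of 322047a: {322047a, 37750a1, 3842d60, c79c149}.
bb21558 is not in that set, so it is not an ancestor of 322047a.

No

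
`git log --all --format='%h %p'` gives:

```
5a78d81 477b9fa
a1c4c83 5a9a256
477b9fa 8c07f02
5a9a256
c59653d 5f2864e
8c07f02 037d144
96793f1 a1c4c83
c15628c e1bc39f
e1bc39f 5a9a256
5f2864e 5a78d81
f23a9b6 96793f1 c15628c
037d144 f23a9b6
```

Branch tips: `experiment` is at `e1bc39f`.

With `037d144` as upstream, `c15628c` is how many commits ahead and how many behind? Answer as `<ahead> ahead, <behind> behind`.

0 ahead, 4 behind

Reachable from c15628c: {5a9a256, c15628c, e1bc39f}.
Reachable from 037d144: {037d144, 5a9a256, 96793f1, a1c4c83, c15628c, e1bc39f, f23a9b6}.
Only in c15628c's history (ahead): {} — 0.
Only in 037d144's history (behind): {037d144, 96793f1, a1c4c83, f23a9b6} — 4.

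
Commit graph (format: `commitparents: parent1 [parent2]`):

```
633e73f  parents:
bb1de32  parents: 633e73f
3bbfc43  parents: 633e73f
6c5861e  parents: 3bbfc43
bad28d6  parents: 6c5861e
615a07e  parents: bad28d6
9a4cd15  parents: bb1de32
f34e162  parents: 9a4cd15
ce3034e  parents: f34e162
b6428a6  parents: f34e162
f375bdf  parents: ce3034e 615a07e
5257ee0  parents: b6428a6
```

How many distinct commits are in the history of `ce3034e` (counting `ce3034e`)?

5

Walking parent pointers from ce3034e: reachable set = {633e73f, 9a4cd15, bb1de32, ce3034e, f34e162}.
That is 5 commits.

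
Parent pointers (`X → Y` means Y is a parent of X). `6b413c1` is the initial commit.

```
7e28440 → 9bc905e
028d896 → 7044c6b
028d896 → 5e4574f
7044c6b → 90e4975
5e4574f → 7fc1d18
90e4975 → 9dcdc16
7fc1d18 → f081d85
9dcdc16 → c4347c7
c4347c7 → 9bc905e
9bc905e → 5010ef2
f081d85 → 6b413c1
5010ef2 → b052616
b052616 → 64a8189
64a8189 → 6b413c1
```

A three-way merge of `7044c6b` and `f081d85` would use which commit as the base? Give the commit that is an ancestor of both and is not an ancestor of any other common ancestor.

Ancestors of 7044c6b: {5010ef2, 64a8189, 6b413c1, 7044c6b, 90e4975, 9bc905e, 9dcdc16, b052616, c4347c7}.
Ancestors of f081d85: {6b413c1, f081d85}.
Common ancestors: {6b413c1}.
The only common ancestor is 6b413c1, so it is the merge base.

6b413c1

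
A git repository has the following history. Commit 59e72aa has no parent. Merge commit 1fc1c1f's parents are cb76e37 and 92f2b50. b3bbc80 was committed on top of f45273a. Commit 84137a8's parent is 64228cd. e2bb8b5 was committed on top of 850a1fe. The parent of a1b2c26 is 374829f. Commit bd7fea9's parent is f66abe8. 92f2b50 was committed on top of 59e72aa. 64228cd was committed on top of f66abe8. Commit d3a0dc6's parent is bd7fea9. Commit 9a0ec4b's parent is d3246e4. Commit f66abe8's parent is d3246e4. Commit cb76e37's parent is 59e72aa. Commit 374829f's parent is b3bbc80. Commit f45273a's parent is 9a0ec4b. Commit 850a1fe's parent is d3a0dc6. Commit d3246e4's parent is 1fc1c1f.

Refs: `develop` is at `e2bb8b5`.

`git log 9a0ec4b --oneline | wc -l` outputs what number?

Walking parent pointers from 9a0ec4b: reachable set = {1fc1c1f, 59e72aa, 92f2b50, 9a0ec4b, cb76e37, d3246e4}.
That is 6 commits.

6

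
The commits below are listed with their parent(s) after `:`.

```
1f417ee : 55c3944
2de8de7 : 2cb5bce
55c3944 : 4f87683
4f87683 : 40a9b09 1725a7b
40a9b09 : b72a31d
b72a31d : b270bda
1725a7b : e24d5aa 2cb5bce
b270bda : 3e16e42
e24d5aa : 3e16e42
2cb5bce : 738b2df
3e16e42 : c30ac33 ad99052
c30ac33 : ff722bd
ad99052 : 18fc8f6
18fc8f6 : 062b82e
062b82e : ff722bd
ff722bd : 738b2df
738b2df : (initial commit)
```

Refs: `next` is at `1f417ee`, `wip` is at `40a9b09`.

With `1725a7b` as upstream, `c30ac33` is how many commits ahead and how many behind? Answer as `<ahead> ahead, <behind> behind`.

0 ahead, 7 behind

Reachable from c30ac33: {738b2df, c30ac33, ff722bd}.
Reachable from 1725a7b: {062b82e, 1725a7b, 18fc8f6, 2cb5bce, 3e16e42, 738b2df, ad99052, c30ac33, e24d5aa, ff722bd}.
Only in c30ac33's history (ahead): {} — 0.
Only in 1725a7b's history (behind): {062b82e, 1725a7b, 18fc8f6, 2cb5bce, 3e16e42, ad99052, e24d5aa} — 7.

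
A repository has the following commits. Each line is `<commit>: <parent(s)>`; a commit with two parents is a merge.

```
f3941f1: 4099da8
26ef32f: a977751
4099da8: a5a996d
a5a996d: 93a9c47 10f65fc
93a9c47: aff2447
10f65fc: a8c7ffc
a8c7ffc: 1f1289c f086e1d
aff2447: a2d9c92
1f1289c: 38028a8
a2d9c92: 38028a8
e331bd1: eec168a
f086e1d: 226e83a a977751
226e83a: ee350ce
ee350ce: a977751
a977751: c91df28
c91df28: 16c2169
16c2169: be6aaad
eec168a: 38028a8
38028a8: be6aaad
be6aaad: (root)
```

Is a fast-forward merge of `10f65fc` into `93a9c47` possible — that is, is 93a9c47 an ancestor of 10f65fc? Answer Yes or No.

No

A fast-forward from 93a9c47 to 10f65fc is possible iff 93a9c47 is an ancestor of 10f65fc.
Ancestors of 10f65fc: {10f65fc, 16c2169, 1f1289c, 226e83a, 38028a8, a8c7ffc, a977751, be6aaad, c91df28, ee350ce, f086e1d}.
93a9c47 is not among them, so fast-forward is not possible.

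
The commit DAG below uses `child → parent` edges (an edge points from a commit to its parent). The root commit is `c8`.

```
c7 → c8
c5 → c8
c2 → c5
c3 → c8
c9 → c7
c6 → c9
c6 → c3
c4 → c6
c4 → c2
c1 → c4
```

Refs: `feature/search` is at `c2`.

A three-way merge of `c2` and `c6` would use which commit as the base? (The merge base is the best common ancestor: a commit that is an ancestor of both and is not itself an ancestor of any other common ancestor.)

c8

Ancestors of c2: {c2, c5, c8}.
Ancestors of c6: {c3, c6, c7, c8, c9}.
Common ancestors: {c8}.
The only common ancestor is c8, so it is the merge base.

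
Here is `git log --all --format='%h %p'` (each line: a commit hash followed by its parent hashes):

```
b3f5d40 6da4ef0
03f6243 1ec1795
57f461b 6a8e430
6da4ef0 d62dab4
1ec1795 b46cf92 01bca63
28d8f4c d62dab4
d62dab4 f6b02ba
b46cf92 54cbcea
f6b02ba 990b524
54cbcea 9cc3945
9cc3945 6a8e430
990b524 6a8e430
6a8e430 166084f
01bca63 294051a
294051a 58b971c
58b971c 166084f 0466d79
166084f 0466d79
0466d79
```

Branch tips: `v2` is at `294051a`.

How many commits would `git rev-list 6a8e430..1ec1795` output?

7

Reachable from 1ec1795: {01bca63, 0466d79, 166084f, 1ec1795, 294051a, 54cbcea, 58b971c, 6a8e430, 9cc3945, b46cf92}.
Reachable from 6a8e430: {0466d79, 166084f, 6a8e430}.
In 1ec1795's history but not 6a8e430's: {01bca63, 1ec1795, 294051a, 54cbcea, 58b971c, 9cc3945, b46cf92} — 7 commits.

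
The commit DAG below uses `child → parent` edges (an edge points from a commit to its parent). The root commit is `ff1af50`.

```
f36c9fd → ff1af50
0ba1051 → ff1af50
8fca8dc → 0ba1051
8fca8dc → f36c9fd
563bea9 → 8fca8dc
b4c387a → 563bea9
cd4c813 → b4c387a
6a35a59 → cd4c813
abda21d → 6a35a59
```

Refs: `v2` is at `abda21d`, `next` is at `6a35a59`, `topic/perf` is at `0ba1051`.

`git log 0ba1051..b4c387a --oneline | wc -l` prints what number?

4

Reachable from b4c387a: {0ba1051, 563bea9, 8fca8dc, b4c387a, f36c9fd, ff1af50}.
Reachable from 0ba1051: {0ba1051, ff1af50}.
In b4c387a's history but not 0ba1051's: {563bea9, 8fca8dc, b4c387a, f36c9fd} — 4 commits.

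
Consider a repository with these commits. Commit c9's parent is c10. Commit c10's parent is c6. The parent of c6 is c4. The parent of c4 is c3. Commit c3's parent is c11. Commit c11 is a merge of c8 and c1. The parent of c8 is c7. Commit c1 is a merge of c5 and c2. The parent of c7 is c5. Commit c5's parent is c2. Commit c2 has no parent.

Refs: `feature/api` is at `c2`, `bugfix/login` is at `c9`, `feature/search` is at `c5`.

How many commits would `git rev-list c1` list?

3

Walking parent pointers from c1: reachable set = {c1, c2, c5}.
That is 3 commits.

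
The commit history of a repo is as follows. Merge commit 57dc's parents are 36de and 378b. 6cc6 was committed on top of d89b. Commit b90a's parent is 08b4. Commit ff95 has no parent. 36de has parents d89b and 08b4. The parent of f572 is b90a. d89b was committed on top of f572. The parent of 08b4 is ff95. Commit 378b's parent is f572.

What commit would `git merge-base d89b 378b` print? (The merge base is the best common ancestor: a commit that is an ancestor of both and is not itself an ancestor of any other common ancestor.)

f572

Ancestors of d89b: {08b4, b90a, d89b, f572, ff95}.
Ancestors of 378b: {08b4, 378b, b90a, f572, ff95}.
Common ancestors: {08b4, b90a, f572, ff95}.
Among these, f572 is not an ancestor of any other common ancestor — it is the merge base.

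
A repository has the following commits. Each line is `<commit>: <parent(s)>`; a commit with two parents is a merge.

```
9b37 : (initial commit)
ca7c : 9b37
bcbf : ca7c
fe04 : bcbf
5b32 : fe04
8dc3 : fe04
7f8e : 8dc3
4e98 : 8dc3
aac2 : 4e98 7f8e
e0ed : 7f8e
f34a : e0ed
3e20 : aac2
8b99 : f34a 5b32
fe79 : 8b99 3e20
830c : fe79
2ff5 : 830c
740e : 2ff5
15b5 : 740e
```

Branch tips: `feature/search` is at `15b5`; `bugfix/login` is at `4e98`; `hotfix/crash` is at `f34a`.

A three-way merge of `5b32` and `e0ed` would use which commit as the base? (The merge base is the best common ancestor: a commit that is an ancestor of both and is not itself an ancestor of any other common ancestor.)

Ancestors of 5b32: {5b32, 9b37, bcbf, ca7c, fe04}.
Ancestors of e0ed: {7f8e, 8dc3, 9b37, bcbf, ca7c, e0ed, fe04}.
Common ancestors: {9b37, bcbf, ca7c, fe04}.
Among these, fe04 is not an ancestor of any other common ancestor — it is the merge base.

fe04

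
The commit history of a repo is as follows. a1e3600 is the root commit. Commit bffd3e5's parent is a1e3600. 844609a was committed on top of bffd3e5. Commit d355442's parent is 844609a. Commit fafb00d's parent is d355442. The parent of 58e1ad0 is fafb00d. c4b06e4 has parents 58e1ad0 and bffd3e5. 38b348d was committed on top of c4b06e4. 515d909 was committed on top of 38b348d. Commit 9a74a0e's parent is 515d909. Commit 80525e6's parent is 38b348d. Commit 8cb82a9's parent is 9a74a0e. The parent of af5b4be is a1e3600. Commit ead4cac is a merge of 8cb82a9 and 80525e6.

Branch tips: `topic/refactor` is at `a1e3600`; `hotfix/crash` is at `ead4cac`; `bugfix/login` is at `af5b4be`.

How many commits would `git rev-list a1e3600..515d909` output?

Reachable from 515d909: {38b348d, 515d909, 58e1ad0, 844609a, a1e3600, bffd3e5, c4b06e4, d355442, fafb00d}.
Reachable from a1e3600: {a1e3600}.
In 515d909's history but not a1e3600's: {38b348d, 515d909, 58e1ad0, 844609a, bffd3e5, c4b06e4, d355442, fafb00d} — 8 commits.

8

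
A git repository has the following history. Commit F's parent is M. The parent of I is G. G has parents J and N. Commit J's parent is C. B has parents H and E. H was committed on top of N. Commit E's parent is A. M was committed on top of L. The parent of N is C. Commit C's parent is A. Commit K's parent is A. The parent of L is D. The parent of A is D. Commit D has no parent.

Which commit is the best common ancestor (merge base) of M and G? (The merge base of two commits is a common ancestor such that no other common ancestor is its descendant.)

Ancestors of M: {D, L, M}.
Ancestors of G: {A, C, D, G, J, N}.
Common ancestors: {D}.
The only common ancestor is D, so it is the merge base.

D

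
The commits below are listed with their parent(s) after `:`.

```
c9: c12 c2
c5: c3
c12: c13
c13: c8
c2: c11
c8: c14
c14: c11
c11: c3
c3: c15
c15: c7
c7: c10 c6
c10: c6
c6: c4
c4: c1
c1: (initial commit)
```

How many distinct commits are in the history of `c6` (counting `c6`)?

3

Walking parent pointers from c6: reachable set = {c1, c4, c6}.
That is 3 commits.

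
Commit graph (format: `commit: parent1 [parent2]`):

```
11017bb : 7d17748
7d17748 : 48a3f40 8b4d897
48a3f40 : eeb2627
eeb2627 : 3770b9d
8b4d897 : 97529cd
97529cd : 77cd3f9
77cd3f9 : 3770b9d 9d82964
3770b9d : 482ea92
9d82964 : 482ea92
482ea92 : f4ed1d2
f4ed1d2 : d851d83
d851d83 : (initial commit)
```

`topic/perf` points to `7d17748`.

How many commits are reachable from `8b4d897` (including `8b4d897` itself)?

Walking parent pointers from 8b4d897: reachable set = {3770b9d, 482ea92, 77cd3f9, 8b4d897, 97529cd, 9d82964, d851d83, f4ed1d2}.
That is 8 commits.

8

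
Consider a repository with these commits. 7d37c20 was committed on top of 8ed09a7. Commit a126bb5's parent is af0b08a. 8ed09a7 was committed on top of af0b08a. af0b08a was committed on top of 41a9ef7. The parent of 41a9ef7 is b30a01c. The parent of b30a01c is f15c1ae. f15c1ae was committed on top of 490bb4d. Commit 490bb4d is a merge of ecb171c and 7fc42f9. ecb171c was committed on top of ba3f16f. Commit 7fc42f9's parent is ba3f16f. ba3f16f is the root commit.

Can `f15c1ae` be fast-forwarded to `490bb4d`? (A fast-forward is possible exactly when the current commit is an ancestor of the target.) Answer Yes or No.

No

A fast-forward from f15c1ae to 490bb4d is possible iff f15c1ae is an ancestor of 490bb4d.
Ancestors of 490bb4d: {490bb4d, 7fc42f9, ba3f16f, ecb171c}.
f15c1ae is not among them, so fast-forward is not possible.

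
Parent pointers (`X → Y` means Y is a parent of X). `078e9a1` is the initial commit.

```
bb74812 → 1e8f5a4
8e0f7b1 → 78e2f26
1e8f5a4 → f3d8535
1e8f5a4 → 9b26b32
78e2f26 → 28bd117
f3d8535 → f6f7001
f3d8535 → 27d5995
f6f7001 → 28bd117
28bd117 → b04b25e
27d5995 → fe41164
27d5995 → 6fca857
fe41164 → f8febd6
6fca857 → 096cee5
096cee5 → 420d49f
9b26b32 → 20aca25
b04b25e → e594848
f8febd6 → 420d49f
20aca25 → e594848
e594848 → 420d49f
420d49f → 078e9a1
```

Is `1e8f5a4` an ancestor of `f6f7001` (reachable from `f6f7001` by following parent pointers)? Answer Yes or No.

No

Ancestors of f6f7001: {078e9a1, 28bd117, 420d49f, b04b25e, e594848, f6f7001}.
1e8f5a4 is not in that set, so it is not an ancestor of f6f7001.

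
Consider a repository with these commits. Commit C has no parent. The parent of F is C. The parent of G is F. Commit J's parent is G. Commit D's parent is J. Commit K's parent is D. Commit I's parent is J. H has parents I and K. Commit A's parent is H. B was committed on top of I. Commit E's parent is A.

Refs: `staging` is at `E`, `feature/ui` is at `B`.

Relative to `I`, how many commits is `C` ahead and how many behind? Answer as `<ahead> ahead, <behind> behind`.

Reachable from C: {C}.
Reachable from I: {C, F, G, I, J}.
Only in C's history (ahead): {} — 0.
Only in I's history (behind): {F, G, I, J} — 4.

0 ahead, 4 behind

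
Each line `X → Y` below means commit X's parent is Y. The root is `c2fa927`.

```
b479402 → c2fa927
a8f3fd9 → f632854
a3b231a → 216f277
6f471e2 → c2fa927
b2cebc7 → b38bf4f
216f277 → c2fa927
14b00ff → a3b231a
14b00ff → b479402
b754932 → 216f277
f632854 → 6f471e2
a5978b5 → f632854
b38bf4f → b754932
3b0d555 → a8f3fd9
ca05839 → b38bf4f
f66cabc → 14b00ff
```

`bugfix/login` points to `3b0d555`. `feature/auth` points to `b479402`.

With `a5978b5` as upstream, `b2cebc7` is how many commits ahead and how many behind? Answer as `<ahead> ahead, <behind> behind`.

4 ahead, 3 behind

Reachable from b2cebc7: {216f277, b2cebc7, b38bf4f, b754932, c2fa927}.
Reachable from a5978b5: {6f471e2, a5978b5, c2fa927, f632854}.
Only in b2cebc7's history (ahead): {216f277, b2cebc7, b38bf4f, b754932} — 4.
Only in a5978b5's history (behind): {6f471e2, a5978b5, f632854} — 3.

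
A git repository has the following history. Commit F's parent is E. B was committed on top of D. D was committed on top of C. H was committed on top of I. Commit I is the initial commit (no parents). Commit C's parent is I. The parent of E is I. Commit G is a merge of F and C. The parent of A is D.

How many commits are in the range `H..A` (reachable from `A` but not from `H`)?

3

Reachable from A: {A, C, D, I}.
Reachable from H: {H, I}.
In A's history but not H's: {A, C, D} — 3 commits.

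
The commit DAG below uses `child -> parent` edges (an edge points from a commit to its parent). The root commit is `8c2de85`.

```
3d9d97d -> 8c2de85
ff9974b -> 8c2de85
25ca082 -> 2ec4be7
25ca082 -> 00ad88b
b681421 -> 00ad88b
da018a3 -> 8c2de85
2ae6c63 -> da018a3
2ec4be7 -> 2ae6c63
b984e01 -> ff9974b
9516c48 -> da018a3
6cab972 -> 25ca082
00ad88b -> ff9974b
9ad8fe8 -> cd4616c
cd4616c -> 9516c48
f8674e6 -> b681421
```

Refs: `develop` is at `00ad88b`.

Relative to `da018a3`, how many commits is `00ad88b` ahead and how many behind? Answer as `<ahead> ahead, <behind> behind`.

2 ahead, 1 behind

Reachable from 00ad88b: {00ad88b, 8c2de85, ff9974b}.
Reachable from da018a3: {8c2de85, da018a3}.
Only in 00ad88b's history (ahead): {00ad88b, ff9974b} — 2.
Only in da018a3's history (behind): {da018a3} — 1.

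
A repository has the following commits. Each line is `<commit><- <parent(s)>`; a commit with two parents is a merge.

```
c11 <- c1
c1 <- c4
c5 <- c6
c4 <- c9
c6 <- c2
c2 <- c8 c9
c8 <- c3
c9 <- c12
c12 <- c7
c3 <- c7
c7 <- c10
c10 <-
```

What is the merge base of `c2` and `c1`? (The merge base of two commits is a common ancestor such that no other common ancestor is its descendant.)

c9

Ancestors of c2: {c10, c12, c2, c3, c7, c8, c9}.
Ancestors of c1: {c1, c10, c12, c4, c7, c9}.
Common ancestors: {c10, c12, c7, c9}.
Among these, c9 is not an ancestor of any other common ancestor — it is the merge base.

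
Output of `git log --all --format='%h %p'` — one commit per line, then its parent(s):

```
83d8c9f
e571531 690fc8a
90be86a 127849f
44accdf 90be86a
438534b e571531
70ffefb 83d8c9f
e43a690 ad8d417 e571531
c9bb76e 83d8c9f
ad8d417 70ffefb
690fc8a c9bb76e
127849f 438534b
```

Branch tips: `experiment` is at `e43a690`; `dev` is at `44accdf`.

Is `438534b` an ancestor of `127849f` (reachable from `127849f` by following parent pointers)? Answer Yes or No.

Ancestors of 127849f (commits reachable by following parents): {127849f, 438534b, 690fc8a, 83d8c9f, c9bb76e, e571531}.
438534b is in that set, so it is an ancestor of 127849f.

Yes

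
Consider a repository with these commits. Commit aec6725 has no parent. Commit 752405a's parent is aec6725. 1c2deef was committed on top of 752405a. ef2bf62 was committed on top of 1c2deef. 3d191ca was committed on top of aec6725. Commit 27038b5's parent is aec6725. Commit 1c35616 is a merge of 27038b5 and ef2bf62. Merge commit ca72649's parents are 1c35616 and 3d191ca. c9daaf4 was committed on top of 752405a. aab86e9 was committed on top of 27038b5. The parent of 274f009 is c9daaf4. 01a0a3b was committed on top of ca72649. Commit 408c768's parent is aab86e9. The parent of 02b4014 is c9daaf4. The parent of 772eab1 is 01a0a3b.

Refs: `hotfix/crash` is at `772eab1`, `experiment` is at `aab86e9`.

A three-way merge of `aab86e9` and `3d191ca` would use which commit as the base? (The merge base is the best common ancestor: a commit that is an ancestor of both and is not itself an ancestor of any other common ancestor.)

Ancestors of aab86e9: {27038b5, aab86e9, aec6725}.
Ancestors of 3d191ca: {3d191ca, aec6725}.
Common ancestors: {aec6725}.
The only common ancestor is aec6725, so it is the merge base.

aec6725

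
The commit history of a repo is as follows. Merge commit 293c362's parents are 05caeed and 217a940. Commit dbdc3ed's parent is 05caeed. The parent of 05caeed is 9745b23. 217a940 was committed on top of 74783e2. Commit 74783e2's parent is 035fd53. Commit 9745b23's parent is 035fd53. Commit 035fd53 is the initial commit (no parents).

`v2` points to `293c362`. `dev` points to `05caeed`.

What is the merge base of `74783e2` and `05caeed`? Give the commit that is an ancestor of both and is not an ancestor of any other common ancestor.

035fd53

Ancestors of 74783e2: {035fd53, 74783e2}.
Ancestors of 05caeed: {035fd53, 05caeed, 9745b23}.
Common ancestors: {035fd53}.
The only common ancestor is 035fd53, so it is the merge base.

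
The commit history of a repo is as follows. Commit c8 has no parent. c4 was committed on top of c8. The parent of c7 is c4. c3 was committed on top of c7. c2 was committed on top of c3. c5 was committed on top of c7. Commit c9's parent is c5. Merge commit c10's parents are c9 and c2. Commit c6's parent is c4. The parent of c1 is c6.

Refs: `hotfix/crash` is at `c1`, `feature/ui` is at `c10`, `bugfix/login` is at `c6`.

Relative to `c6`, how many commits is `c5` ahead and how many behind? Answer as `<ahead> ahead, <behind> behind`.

2 ahead, 1 behind

Reachable from c5: {c4, c5, c7, c8}.
Reachable from c6: {c4, c6, c8}.
Only in c5's history (ahead): {c5, c7} — 2.
Only in c6's history (behind): {c6} — 1.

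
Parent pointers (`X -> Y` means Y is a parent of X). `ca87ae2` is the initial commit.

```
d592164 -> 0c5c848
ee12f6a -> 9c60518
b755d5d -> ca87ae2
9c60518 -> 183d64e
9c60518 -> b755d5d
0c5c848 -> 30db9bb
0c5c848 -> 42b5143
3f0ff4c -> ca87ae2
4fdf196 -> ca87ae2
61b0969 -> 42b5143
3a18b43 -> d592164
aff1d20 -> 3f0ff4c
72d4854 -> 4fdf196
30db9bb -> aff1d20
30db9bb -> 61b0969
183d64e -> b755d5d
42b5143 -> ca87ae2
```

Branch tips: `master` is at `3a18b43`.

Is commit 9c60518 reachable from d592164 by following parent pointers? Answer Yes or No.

No

Ancestors of d592164: {0c5c848, 30db9bb, 3f0ff4c, 42b5143, 61b0969, aff1d20, ca87ae2, d592164}.
9c60518 is not in that set, so it is not an ancestor of d592164.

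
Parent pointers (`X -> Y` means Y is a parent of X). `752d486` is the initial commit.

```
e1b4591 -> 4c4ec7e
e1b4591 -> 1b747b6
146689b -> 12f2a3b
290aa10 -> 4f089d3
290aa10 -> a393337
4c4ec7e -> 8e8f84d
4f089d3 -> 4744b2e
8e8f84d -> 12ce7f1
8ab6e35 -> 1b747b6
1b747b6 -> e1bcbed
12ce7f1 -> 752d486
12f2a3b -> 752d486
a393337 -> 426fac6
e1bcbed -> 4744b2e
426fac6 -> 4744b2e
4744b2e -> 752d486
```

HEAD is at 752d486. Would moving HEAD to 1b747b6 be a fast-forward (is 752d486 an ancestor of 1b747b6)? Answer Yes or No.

Yes

A fast-forward from 752d486 to 1b747b6 is possible iff 752d486 is an ancestor of 1b747b6.
Ancestors of 1b747b6: {1b747b6, 4744b2e, 752d486, e1bcbed}.
752d486 is among them, so fast-forward is possible.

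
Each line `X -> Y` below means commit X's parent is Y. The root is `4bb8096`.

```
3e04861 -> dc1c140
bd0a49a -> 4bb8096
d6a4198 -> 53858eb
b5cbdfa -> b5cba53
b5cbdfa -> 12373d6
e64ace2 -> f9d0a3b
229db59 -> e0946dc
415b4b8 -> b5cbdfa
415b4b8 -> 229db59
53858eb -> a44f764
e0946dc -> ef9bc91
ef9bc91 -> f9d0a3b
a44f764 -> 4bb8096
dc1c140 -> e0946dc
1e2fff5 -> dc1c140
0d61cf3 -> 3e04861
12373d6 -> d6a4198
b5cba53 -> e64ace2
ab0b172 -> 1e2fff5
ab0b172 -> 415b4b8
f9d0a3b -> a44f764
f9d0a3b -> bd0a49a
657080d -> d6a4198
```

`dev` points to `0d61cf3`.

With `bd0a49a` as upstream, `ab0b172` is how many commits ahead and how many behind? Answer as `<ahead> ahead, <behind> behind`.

15 ahead, 0 behind

Reachable from ab0b172: {12373d6, 1e2fff5, 229db59, 415b4b8, 4bb8096, 53858eb, a44f764, ab0b172, b5cba53, b5cbdfa, bd0a49a, d6a4198, dc1c140, e0946dc, e64ace2, ef9bc91, f9d0a3b}.
Reachable from bd0a49a: {4bb8096, bd0a49a}.
Only in ab0b172's history (ahead): {12373d6, 1e2fff5, 229db59, 415b4b8, 53858eb, a44f764, ab0b172, b5cba53, b5cbdfa, d6a4198, dc1c140, e0946dc, e64ace2, ef9bc91, f9d0a3b} — 15.
Only in bd0a49a's history (behind): {} — 0.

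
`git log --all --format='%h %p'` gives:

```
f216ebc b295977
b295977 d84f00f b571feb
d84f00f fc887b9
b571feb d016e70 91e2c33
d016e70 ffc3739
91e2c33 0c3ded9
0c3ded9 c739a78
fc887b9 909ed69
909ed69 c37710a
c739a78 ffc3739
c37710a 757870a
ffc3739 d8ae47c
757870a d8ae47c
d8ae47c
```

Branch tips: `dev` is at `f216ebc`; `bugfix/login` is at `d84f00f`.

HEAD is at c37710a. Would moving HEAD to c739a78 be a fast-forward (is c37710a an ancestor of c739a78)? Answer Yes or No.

No

A fast-forward from c37710a to c739a78 is possible iff c37710a is an ancestor of c739a78.
Ancestors of c739a78: {c739a78, d8ae47c, ffc3739}.
c37710a is not among them, so fast-forward is not possible.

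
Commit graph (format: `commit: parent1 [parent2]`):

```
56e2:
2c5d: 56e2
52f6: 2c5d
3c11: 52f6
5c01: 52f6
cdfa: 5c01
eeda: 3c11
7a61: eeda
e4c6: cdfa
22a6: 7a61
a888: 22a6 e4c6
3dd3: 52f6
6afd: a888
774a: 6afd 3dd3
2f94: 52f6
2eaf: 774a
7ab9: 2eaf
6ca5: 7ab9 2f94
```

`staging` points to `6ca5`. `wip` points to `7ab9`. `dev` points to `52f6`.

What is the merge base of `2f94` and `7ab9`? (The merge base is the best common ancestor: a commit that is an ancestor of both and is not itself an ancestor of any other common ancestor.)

Ancestors of 2f94: {2c5d, 2f94, 52f6, 56e2}.
Ancestors of 7ab9: {22a6, 2c5d, 2eaf, 3c11, 3dd3, 52f6, 56e2, 5c01, 6afd, 774a, 7a61, 7ab9, a888, cdfa, e4c6, eeda}.
Common ancestors: {2c5d, 52f6, 56e2}.
Among these, 52f6 is not an ancestor of any other common ancestor — it is the merge base.

52f6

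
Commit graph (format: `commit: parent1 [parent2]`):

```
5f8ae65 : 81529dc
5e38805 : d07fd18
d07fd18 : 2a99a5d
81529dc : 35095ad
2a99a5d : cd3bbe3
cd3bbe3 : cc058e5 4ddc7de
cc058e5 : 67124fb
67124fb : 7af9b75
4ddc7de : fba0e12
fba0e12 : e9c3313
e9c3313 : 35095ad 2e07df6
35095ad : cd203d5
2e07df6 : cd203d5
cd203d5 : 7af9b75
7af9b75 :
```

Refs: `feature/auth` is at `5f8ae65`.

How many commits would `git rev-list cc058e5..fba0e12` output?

5

Reachable from fba0e12: {2e07df6, 35095ad, 7af9b75, cd203d5, e9c3313, fba0e12}.
Reachable from cc058e5: {67124fb, 7af9b75, cc058e5}.
In fba0e12's history but not cc058e5's: {2e07df6, 35095ad, cd203d5, e9c3313, fba0e12} — 5 commits.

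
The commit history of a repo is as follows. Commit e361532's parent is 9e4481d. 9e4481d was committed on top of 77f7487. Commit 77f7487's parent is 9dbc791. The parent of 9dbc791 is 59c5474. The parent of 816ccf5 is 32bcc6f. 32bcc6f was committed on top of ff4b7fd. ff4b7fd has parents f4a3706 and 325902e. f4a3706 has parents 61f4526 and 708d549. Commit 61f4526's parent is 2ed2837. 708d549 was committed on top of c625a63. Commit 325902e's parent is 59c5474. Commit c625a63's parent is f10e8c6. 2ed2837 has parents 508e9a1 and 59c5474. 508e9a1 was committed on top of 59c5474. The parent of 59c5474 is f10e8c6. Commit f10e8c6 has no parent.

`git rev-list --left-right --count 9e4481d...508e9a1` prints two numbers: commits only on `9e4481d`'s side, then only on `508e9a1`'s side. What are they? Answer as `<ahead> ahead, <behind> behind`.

3 ahead, 1 behind

Reachable from 9e4481d: {59c5474, 77f7487, 9dbc791, 9e4481d, f10e8c6}.
Reachable from 508e9a1: {508e9a1, 59c5474, f10e8c6}.
Only in 9e4481d's history (ahead): {77f7487, 9dbc791, 9e4481d} — 3.
Only in 508e9a1's history (behind): {508e9a1} — 1.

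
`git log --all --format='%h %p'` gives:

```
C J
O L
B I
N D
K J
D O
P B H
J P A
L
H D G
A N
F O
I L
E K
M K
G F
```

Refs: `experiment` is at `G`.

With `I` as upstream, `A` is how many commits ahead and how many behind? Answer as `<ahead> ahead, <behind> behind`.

4 ahead, 1 behind

Reachable from A: {A, D, L, N, O}.
Reachable from I: {I, L}.
Only in A's history (ahead): {A, D, N, O} — 4.
Only in I's history (behind): {I} — 1.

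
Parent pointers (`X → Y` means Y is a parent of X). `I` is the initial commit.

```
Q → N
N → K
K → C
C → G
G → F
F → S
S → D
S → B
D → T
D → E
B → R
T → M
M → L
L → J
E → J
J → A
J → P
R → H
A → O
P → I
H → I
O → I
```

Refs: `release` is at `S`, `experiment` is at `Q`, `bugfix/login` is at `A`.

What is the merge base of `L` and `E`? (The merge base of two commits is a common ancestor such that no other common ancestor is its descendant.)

J

Ancestors of L: {A, I, J, L, O, P}.
Ancestors of E: {A, E, I, J, O, P}.
Common ancestors: {A, I, J, O, P}.
Among these, J is not an ancestor of any other common ancestor — it is the merge base.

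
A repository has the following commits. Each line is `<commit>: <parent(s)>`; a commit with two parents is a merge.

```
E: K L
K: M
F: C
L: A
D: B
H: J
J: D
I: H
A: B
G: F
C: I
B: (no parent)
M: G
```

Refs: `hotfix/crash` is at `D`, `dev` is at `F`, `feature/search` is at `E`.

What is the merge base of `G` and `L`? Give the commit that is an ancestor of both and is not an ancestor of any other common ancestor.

B

Ancestors of G: {B, C, D, F, G, H, I, J}.
Ancestors of L: {A, B, L}.
Common ancestors: {B}.
The only common ancestor is B, so it is the merge base.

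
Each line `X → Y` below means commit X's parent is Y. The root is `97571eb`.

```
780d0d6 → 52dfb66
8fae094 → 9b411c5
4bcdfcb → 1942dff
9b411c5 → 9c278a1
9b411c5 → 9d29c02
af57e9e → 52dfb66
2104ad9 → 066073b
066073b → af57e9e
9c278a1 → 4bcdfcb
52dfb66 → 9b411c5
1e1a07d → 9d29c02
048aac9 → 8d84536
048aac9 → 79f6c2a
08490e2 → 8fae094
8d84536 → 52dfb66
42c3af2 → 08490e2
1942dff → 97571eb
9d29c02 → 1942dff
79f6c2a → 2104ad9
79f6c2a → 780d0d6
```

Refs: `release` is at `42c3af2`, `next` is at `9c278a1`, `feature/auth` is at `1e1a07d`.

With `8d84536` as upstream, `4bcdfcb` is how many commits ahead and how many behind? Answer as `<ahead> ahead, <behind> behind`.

Reachable from 4bcdfcb: {1942dff, 4bcdfcb, 97571eb}.
Reachable from 8d84536: {1942dff, 4bcdfcb, 52dfb66, 8d84536, 97571eb, 9b411c5, 9c278a1, 9d29c02}.
Only in 4bcdfcb's history (ahead): {} — 0.
Only in 8d84536's history (behind): {52dfb66, 8d84536, 9b411c5, 9c278a1, 9d29c02} — 5.

0 ahead, 5 behind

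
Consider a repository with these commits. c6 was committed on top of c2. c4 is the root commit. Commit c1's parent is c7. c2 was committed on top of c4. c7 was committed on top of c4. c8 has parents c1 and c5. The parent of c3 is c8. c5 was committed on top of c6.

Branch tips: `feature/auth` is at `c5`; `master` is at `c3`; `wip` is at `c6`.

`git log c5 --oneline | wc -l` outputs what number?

Walking parent pointers from c5: reachable set = {c2, c4, c5, c6}.
That is 4 commits.

4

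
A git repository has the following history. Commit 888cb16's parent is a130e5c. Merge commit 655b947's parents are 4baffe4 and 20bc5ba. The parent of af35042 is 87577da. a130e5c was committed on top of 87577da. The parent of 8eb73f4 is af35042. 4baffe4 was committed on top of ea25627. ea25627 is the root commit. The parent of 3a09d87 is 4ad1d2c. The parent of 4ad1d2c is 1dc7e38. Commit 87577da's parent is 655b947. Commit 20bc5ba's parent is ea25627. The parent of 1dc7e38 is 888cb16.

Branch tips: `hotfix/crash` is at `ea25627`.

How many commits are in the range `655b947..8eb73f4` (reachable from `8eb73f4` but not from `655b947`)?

3

Reachable from 8eb73f4: {20bc5ba, 4baffe4, 655b947, 87577da, 8eb73f4, af35042, ea25627}.
Reachable from 655b947: {20bc5ba, 4baffe4, 655b947, ea25627}.
In 8eb73f4's history but not 655b947's: {87577da, 8eb73f4, af35042} — 3 commits.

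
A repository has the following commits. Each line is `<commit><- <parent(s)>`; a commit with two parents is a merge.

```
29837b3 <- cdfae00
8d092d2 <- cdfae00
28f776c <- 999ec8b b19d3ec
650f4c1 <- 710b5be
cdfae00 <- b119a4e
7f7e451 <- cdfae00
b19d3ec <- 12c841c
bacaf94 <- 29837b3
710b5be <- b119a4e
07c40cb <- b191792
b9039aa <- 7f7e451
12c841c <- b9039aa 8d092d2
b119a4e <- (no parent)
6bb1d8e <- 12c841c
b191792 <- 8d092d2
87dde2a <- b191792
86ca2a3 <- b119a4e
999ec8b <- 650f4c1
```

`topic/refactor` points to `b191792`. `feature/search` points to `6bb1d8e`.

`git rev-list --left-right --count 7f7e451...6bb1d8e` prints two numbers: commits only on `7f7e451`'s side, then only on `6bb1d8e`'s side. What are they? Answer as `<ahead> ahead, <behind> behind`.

0 ahead, 4 behind

Reachable from 7f7e451: {7f7e451, b119a4e, cdfae00}.
Reachable from 6bb1d8e: {12c841c, 6bb1d8e, 7f7e451, 8d092d2, b119a4e, b9039aa, cdfae00}.
Only in 7f7e451's history (ahead): {} — 0.
Only in 6bb1d8e's history (behind): {12c841c, 6bb1d8e, 8d092d2, b9039aa} — 4.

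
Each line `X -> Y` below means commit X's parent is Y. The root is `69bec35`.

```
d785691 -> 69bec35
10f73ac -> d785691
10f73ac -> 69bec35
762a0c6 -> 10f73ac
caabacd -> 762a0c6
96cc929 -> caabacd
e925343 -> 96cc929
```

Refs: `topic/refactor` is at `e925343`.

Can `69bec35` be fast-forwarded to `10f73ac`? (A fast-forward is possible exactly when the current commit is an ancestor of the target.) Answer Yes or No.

Yes

A fast-forward from 69bec35 to 10f73ac is possible iff 69bec35 is an ancestor of 10f73ac.
Ancestors of 10f73ac: {10f73ac, 69bec35, d785691}.
69bec35 is among them, so fast-forward is possible.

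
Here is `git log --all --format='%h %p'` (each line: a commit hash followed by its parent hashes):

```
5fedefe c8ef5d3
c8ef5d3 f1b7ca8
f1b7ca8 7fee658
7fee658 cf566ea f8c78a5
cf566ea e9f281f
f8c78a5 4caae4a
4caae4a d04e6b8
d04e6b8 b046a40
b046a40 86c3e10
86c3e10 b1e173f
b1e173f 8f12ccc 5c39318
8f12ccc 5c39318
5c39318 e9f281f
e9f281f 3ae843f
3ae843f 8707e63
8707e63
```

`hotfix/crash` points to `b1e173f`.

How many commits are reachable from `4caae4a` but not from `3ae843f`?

8

Reachable from 4caae4a: {3ae843f, 4caae4a, 5c39318, 86c3e10, 8707e63, 8f12ccc, b046a40, b1e173f, d04e6b8, e9f281f}.
Reachable from 3ae843f: {3ae843f, 8707e63}.
In 4caae4a's history but not 3ae843f's: {4caae4a, 5c39318, 86c3e10, 8f12ccc, b046a40, b1e173f, d04e6b8, e9f281f} — 8 commits.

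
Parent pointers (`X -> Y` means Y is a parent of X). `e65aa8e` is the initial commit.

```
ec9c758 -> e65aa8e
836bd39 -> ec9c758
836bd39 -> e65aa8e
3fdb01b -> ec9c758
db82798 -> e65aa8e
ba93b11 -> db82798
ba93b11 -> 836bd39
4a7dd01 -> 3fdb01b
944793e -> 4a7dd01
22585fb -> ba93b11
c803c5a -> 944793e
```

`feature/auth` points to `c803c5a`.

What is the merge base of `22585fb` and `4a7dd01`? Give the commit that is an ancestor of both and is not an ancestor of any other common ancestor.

Ancestors of 22585fb: {22585fb, 836bd39, ba93b11, db82798, e65aa8e, ec9c758}.
Ancestors of 4a7dd01: {3fdb01b, 4a7dd01, e65aa8e, ec9c758}.
Common ancestors: {e65aa8e, ec9c758}.
Among these, ec9c758 is not an ancestor of any other common ancestor — it is the merge base.

ec9c758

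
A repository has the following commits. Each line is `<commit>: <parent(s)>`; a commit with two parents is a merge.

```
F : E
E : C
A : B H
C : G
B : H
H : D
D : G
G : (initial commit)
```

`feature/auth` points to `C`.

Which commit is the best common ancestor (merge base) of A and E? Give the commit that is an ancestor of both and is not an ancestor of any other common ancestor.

Ancestors of A: {A, B, D, G, H}.
Ancestors of E: {C, E, G}.
Common ancestors: {G}.
The only common ancestor is G, so it is the merge base.

G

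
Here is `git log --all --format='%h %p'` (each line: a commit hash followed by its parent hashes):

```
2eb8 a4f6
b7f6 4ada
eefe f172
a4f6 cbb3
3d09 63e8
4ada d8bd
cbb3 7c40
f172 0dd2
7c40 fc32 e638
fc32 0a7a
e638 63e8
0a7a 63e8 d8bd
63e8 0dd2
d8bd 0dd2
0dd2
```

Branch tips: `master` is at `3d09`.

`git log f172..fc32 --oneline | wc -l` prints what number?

4

Reachable from fc32: {0a7a, 0dd2, 63e8, d8bd, fc32}.
Reachable from f172: {0dd2, f172}.
In fc32's history but not f172's: {0a7a, 63e8, d8bd, fc32} — 4 commits.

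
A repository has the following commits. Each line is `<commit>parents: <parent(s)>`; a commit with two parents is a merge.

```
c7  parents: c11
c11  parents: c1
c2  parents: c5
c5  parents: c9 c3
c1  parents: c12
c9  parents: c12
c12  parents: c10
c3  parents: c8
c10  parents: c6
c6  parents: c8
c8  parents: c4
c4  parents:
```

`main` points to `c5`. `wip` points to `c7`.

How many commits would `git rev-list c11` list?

7

Walking parent pointers from c11: reachable set = {c1, c10, c11, c12, c4, c6, c8}.
That is 7 commits.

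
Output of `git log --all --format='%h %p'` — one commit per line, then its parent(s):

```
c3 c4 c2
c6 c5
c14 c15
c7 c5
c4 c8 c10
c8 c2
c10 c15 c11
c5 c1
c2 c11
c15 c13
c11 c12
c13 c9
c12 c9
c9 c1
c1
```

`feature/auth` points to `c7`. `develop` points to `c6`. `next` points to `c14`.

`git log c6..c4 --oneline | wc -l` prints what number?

Reachable from c4: {c1, c10, c11, c12, c13, c15, c2, c4, c8, c9}.
Reachable from c6: {c1, c5, c6}.
In c4's history but not c6's: {c10, c11, c12, c13, c15, c2, c4, c8, c9} — 9 commits.

9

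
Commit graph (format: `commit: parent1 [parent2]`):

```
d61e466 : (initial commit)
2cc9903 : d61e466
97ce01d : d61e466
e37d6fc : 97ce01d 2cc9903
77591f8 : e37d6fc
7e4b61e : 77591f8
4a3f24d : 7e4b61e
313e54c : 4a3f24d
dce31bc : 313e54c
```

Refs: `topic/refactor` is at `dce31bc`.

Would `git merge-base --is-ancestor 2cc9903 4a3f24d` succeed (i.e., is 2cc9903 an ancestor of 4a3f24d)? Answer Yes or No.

Ancestors of 4a3f24d (commits reachable by following parents): {2cc9903, 4a3f24d, 77591f8, 7e4b61e, 97ce01d, d61e466, e37d6fc}.
2cc9903 is in that set, so it is an ancestor of 4a3f24d.

Yes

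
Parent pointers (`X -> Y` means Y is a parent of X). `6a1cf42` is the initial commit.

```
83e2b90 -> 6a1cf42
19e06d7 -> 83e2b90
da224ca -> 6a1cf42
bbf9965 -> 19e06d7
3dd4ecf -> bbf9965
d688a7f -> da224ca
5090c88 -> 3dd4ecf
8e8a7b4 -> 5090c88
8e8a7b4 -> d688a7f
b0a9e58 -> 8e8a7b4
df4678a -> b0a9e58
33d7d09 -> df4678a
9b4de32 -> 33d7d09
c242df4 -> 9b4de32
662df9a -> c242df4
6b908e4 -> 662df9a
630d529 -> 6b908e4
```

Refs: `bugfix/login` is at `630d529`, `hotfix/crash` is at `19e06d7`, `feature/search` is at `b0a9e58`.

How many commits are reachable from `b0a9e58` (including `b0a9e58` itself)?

10

Walking parent pointers from b0a9e58: reachable set = {19e06d7, 3dd4ecf, 5090c88, 6a1cf42, 83e2b90, 8e8a7b4, b0a9e58, bbf9965, d688a7f, da224ca}.
That is 10 commits.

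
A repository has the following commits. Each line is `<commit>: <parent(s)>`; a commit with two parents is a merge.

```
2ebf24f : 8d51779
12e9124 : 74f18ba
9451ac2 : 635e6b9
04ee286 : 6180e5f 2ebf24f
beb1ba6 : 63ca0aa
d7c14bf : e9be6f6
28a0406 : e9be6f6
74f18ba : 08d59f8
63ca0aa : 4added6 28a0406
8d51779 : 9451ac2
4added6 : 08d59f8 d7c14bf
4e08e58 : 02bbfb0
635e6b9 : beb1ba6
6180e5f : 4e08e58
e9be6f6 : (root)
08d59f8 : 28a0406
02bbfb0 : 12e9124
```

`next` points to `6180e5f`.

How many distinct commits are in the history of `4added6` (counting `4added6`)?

5

Walking parent pointers from 4added6: reachable set = {08d59f8, 28a0406, 4added6, d7c14bf, e9be6f6}.
That is 5 commits.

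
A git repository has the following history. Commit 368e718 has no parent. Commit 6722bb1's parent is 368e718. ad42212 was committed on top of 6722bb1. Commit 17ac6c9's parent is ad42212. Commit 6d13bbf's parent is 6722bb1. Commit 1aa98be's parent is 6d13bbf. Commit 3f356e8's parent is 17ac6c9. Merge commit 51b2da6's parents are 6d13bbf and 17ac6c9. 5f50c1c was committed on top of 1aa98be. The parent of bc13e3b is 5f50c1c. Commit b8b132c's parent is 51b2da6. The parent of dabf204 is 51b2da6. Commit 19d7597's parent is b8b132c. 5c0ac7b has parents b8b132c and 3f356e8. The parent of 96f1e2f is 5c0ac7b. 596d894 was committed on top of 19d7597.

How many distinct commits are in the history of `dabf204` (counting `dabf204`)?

Walking parent pointers from dabf204: reachable set = {17ac6c9, 368e718, 51b2da6, 6722bb1, 6d13bbf, ad42212, dabf204}.
That is 7 commits.

7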